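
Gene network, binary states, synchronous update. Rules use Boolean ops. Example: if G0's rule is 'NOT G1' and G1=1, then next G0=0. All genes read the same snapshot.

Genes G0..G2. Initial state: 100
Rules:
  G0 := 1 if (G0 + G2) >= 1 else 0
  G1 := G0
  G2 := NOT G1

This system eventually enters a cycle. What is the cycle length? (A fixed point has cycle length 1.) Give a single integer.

Answer: 1

Derivation:
Step 0: 100
Step 1: G0=(1+0>=1)=1 G1=G0=1 G2=NOT G1=NOT 0=1 -> 111
Step 2: G0=(1+1>=1)=1 G1=G0=1 G2=NOT G1=NOT 1=0 -> 110
Step 3: G0=(1+0>=1)=1 G1=G0=1 G2=NOT G1=NOT 1=0 -> 110
State from step 3 equals state from step 2 -> cycle length 1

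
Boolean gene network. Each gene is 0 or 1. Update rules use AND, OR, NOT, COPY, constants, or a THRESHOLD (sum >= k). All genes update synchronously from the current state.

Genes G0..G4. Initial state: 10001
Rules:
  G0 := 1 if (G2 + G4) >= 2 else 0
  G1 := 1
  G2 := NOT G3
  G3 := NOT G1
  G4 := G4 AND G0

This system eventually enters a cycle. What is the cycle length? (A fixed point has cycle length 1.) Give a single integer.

Step 0: 10001
Step 1: G0=(0+1>=2)=0 G1=1(const) G2=NOT G3=NOT 0=1 G3=NOT G1=NOT 0=1 G4=G4&G0=1&1=1 -> 01111
Step 2: G0=(1+1>=2)=1 G1=1(const) G2=NOT G3=NOT 1=0 G3=NOT G1=NOT 1=0 G4=G4&G0=1&0=0 -> 11000
Step 3: G0=(0+0>=2)=0 G1=1(const) G2=NOT G3=NOT 0=1 G3=NOT G1=NOT 1=0 G4=G4&G0=0&1=0 -> 01100
Step 4: G0=(1+0>=2)=0 G1=1(const) G2=NOT G3=NOT 0=1 G3=NOT G1=NOT 1=0 G4=G4&G0=0&0=0 -> 01100
State from step 4 equals state from step 3 -> cycle length 1

Answer: 1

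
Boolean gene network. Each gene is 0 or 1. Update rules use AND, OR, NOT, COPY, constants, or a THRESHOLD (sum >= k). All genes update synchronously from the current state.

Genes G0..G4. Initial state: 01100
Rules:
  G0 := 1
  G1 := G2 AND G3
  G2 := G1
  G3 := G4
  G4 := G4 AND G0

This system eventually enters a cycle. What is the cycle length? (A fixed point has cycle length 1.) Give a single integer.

Answer: 1

Derivation:
Step 0: 01100
Step 1: G0=1(const) G1=G2&G3=1&0=0 G2=G1=1 G3=G4=0 G4=G4&G0=0&0=0 -> 10100
Step 2: G0=1(const) G1=G2&G3=1&0=0 G2=G1=0 G3=G4=0 G4=G4&G0=0&1=0 -> 10000
Step 3: G0=1(const) G1=G2&G3=0&0=0 G2=G1=0 G3=G4=0 G4=G4&G0=0&1=0 -> 10000
State from step 3 equals state from step 2 -> cycle length 1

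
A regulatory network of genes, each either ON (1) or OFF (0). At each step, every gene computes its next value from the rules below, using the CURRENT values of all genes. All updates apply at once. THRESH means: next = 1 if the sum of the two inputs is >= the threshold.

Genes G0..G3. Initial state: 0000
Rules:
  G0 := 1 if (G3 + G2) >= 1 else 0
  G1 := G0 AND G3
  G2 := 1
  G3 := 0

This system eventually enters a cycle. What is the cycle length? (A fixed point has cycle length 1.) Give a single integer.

Step 0: 0000
Step 1: G0=(0+0>=1)=0 G1=G0&G3=0&0=0 G2=1(const) G3=0(const) -> 0010
Step 2: G0=(0+1>=1)=1 G1=G0&G3=0&0=0 G2=1(const) G3=0(const) -> 1010
Step 3: G0=(0+1>=1)=1 G1=G0&G3=1&0=0 G2=1(const) G3=0(const) -> 1010
State from step 3 equals state from step 2 -> cycle length 1

Answer: 1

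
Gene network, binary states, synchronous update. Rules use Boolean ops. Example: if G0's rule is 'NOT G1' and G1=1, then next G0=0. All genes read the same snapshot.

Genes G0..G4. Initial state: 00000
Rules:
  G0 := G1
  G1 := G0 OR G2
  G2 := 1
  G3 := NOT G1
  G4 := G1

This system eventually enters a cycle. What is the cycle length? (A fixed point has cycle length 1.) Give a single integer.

Answer: 1

Derivation:
Step 0: 00000
Step 1: G0=G1=0 G1=G0|G2=0|0=0 G2=1(const) G3=NOT G1=NOT 0=1 G4=G1=0 -> 00110
Step 2: G0=G1=0 G1=G0|G2=0|1=1 G2=1(const) G3=NOT G1=NOT 0=1 G4=G1=0 -> 01110
Step 3: G0=G1=1 G1=G0|G2=0|1=1 G2=1(const) G3=NOT G1=NOT 1=0 G4=G1=1 -> 11101
Step 4: G0=G1=1 G1=G0|G2=1|1=1 G2=1(const) G3=NOT G1=NOT 1=0 G4=G1=1 -> 11101
State from step 4 equals state from step 3 -> cycle length 1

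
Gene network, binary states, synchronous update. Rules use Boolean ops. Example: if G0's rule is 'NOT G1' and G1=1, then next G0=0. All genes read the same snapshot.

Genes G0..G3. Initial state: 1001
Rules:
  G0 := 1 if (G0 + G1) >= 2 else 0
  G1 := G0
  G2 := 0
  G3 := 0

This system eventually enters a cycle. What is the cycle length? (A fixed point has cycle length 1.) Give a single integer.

Answer: 1

Derivation:
Step 0: 1001
Step 1: G0=(1+0>=2)=0 G1=G0=1 G2=0(const) G3=0(const) -> 0100
Step 2: G0=(0+1>=2)=0 G1=G0=0 G2=0(const) G3=0(const) -> 0000
Step 3: G0=(0+0>=2)=0 G1=G0=0 G2=0(const) G3=0(const) -> 0000
State from step 3 equals state from step 2 -> cycle length 1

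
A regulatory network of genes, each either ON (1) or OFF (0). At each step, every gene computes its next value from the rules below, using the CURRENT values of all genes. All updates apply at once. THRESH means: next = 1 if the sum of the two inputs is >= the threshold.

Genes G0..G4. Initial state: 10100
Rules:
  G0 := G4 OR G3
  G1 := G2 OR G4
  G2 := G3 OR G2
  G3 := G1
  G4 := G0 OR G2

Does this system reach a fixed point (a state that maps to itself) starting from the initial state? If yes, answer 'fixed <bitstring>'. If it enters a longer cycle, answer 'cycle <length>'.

Answer: fixed 11111

Derivation:
Step 0: 10100
Step 1: G0=G4|G3=0|0=0 G1=G2|G4=1|0=1 G2=G3|G2=0|1=1 G3=G1=0 G4=G0|G2=1|1=1 -> 01101
Step 2: G0=G4|G3=1|0=1 G1=G2|G4=1|1=1 G2=G3|G2=0|1=1 G3=G1=1 G4=G0|G2=0|1=1 -> 11111
Step 3: G0=G4|G3=1|1=1 G1=G2|G4=1|1=1 G2=G3|G2=1|1=1 G3=G1=1 G4=G0|G2=1|1=1 -> 11111
Fixed point reached at step 2: 11111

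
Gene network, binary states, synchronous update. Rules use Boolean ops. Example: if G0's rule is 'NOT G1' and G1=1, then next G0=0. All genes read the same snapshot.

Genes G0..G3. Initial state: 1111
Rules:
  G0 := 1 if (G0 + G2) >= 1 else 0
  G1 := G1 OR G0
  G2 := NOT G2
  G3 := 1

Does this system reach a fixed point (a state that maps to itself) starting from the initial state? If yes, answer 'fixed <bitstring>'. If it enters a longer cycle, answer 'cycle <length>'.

Answer: cycle 2

Derivation:
Step 0: 1111
Step 1: G0=(1+1>=1)=1 G1=G1|G0=1|1=1 G2=NOT G2=NOT 1=0 G3=1(const) -> 1101
Step 2: G0=(1+0>=1)=1 G1=G1|G0=1|1=1 G2=NOT G2=NOT 0=1 G3=1(const) -> 1111
Cycle of length 2 starting at step 0 -> no fixed point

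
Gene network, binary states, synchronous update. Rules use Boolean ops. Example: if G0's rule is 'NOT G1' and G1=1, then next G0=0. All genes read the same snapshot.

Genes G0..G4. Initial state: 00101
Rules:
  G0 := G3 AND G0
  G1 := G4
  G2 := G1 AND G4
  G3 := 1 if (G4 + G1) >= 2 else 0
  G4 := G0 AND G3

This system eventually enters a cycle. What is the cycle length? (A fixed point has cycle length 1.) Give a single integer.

Answer: 1

Derivation:
Step 0: 00101
Step 1: G0=G3&G0=0&0=0 G1=G4=1 G2=G1&G4=0&1=0 G3=(1+0>=2)=0 G4=G0&G3=0&0=0 -> 01000
Step 2: G0=G3&G0=0&0=0 G1=G4=0 G2=G1&G4=1&0=0 G3=(0+1>=2)=0 G4=G0&G3=0&0=0 -> 00000
Step 3: G0=G3&G0=0&0=0 G1=G4=0 G2=G1&G4=0&0=0 G3=(0+0>=2)=0 G4=G0&G3=0&0=0 -> 00000
State from step 3 equals state from step 2 -> cycle length 1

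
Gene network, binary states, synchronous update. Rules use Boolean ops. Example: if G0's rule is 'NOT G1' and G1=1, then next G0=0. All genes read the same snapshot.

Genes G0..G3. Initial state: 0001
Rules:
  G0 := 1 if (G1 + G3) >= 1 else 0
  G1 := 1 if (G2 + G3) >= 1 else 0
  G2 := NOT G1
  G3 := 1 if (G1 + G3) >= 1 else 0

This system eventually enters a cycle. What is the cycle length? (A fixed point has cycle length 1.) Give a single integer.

Step 0: 0001
Step 1: G0=(0+1>=1)=1 G1=(0+1>=1)=1 G2=NOT G1=NOT 0=1 G3=(0+1>=1)=1 -> 1111
Step 2: G0=(1+1>=1)=1 G1=(1+1>=1)=1 G2=NOT G1=NOT 1=0 G3=(1+1>=1)=1 -> 1101
Step 3: G0=(1+1>=1)=1 G1=(0+1>=1)=1 G2=NOT G1=NOT 1=0 G3=(1+1>=1)=1 -> 1101
State from step 3 equals state from step 2 -> cycle length 1

Answer: 1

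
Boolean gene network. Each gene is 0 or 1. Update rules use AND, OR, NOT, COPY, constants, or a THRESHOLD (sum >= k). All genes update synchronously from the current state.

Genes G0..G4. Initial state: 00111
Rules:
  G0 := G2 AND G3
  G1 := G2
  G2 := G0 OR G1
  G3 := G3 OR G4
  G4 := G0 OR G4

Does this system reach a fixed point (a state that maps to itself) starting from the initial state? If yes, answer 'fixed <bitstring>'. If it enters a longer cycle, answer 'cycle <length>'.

Answer: cycle 2

Derivation:
Step 0: 00111
Step 1: G0=G2&G3=1&1=1 G1=G2=1 G2=G0|G1=0|0=0 G3=G3|G4=1|1=1 G4=G0|G4=0|1=1 -> 11011
Step 2: G0=G2&G3=0&1=0 G1=G2=0 G2=G0|G1=1|1=1 G3=G3|G4=1|1=1 G4=G0|G4=1|1=1 -> 00111
Cycle of length 2 starting at step 0 -> no fixed point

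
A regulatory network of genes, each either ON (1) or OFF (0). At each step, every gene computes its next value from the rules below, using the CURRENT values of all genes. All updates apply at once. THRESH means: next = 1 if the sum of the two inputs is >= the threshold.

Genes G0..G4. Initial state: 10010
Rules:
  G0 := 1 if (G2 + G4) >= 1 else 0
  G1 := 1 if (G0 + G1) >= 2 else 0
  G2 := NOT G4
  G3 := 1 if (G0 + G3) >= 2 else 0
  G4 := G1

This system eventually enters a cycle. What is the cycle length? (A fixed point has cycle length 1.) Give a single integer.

Step 0: 10010
Step 1: G0=(0+0>=1)=0 G1=(1+0>=2)=0 G2=NOT G4=NOT 0=1 G3=(1+1>=2)=1 G4=G1=0 -> 00110
Step 2: G0=(1+0>=1)=1 G1=(0+0>=2)=0 G2=NOT G4=NOT 0=1 G3=(0+1>=2)=0 G4=G1=0 -> 10100
Step 3: G0=(1+0>=1)=1 G1=(1+0>=2)=0 G2=NOT G4=NOT 0=1 G3=(1+0>=2)=0 G4=G1=0 -> 10100
State from step 3 equals state from step 2 -> cycle length 1

Answer: 1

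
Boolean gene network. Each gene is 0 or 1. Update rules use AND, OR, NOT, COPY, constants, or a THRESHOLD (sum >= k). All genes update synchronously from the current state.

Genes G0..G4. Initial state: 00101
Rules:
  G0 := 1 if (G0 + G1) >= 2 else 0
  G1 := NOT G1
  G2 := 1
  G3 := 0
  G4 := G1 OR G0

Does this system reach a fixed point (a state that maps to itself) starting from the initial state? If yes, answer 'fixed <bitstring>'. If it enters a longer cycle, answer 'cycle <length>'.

Step 0: 00101
Step 1: G0=(0+0>=2)=0 G1=NOT G1=NOT 0=1 G2=1(const) G3=0(const) G4=G1|G0=0|0=0 -> 01100
Step 2: G0=(0+1>=2)=0 G1=NOT G1=NOT 1=0 G2=1(const) G3=0(const) G4=G1|G0=1|0=1 -> 00101
Cycle of length 2 starting at step 0 -> no fixed point

Answer: cycle 2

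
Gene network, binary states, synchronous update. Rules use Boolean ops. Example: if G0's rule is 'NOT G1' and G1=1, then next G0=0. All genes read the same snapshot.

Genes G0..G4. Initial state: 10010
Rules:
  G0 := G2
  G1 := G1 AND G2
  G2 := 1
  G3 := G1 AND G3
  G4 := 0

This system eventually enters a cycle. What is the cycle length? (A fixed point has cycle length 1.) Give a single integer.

Step 0: 10010
Step 1: G0=G2=0 G1=G1&G2=0&0=0 G2=1(const) G3=G1&G3=0&1=0 G4=0(const) -> 00100
Step 2: G0=G2=1 G1=G1&G2=0&1=0 G2=1(const) G3=G1&G3=0&0=0 G4=0(const) -> 10100
Step 3: G0=G2=1 G1=G1&G2=0&1=0 G2=1(const) G3=G1&G3=0&0=0 G4=0(const) -> 10100
State from step 3 equals state from step 2 -> cycle length 1

Answer: 1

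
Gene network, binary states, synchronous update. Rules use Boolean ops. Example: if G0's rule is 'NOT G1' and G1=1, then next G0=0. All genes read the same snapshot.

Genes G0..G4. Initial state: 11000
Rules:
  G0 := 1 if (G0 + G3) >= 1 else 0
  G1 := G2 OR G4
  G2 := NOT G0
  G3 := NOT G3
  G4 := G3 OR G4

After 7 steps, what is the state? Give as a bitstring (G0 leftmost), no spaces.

Step 1: G0=(1+0>=1)=1 G1=G2|G4=0|0=0 G2=NOT G0=NOT 1=0 G3=NOT G3=NOT 0=1 G4=G3|G4=0|0=0 -> 10010
Step 2: G0=(1+1>=1)=1 G1=G2|G4=0|0=0 G2=NOT G0=NOT 1=0 G3=NOT G3=NOT 1=0 G4=G3|G4=1|0=1 -> 10001
Step 3: G0=(1+0>=1)=1 G1=G2|G4=0|1=1 G2=NOT G0=NOT 1=0 G3=NOT G3=NOT 0=1 G4=G3|G4=0|1=1 -> 11011
Step 4: G0=(1+1>=1)=1 G1=G2|G4=0|1=1 G2=NOT G0=NOT 1=0 G3=NOT G3=NOT 1=0 G4=G3|G4=1|1=1 -> 11001
Step 5: G0=(1+0>=1)=1 G1=G2|G4=0|1=1 G2=NOT G0=NOT 1=0 G3=NOT G3=NOT 0=1 G4=G3|G4=0|1=1 -> 11011
Step 6: G0=(1+1>=1)=1 G1=G2|G4=0|1=1 G2=NOT G0=NOT 1=0 G3=NOT G3=NOT 1=0 G4=G3|G4=1|1=1 -> 11001
Step 7: G0=(1+0>=1)=1 G1=G2|G4=0|1=1 G2=NOT G0=NOT 1=0 G3=NOT G3=NOT 0=1 G4=G3|G4=0|1=1 -> 11011

11011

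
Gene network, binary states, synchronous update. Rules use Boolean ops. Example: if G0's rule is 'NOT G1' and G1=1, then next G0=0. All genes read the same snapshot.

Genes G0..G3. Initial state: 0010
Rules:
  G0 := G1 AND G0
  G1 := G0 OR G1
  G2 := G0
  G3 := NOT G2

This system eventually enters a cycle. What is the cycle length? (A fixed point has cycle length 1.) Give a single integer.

Step 0: 0010
Step 1: G0=G1&G0=0&0=0 G1=G0|G1=0|0=0 G2=G0=0 G3=NOT G2=NOT 1=0 -> 0000
Step 2: G0=G1&G0=0&0=0 G1=G0|G1=0|0=0 G2=G0=0 G3=NOT G2=NOT 0=1 -> 0001
Step 3: G0=G1&G0=0&0=0 G1=G0|G1=0|0=0 G2=G0=0 G3=NOT G2=NOT 0=1 -> 0001
State from step 3 equals state from step 2 -> cycle length 1

Answer: 1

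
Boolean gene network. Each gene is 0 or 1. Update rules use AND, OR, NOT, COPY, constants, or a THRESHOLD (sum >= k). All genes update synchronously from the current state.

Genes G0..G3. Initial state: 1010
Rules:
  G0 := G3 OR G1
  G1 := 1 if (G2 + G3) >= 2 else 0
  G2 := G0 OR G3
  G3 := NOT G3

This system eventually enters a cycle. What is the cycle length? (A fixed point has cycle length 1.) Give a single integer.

Step 0: 1010
Step 1: G0=G3|G1=0|0=0 G1=(1+0>=2)=0 G2=G0|G3=1|0=1 G3=NOT G3=NOT 0=1 -> 0011
Step 2: G0=G3|G1=1|0=1 G1=(1+1>=2)=1 G2=G0|G3=0|1=1 G3=NOT G3=NOT 1=0 -> 1110
Step 3: G0=G3|G1=0|1=1 G1=(1+0>=2)=0 G2=G0|G3=1|0=1 G3=NOT G3=NOT 0=1 -> 1011
Step 4: G0=G3|G1=1|0=1 G1=(1+1>=2)=1 G2=G0|G3=1|1=1 G3=NOT G3=NOT 1=0 -> 1110
State from step 4 equals state from step 2 -> cycle length 2

Answer: 2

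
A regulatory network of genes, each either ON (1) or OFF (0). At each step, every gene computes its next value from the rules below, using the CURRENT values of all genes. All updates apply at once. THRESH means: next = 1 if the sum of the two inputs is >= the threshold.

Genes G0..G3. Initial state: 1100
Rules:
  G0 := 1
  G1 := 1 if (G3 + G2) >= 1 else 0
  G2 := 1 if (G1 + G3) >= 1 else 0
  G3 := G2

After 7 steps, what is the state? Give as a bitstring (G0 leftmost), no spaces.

Step 1: G0=1(const) G1=(0+0>=1)=0 G2=(1+0>=1)=1 G3=G2=0 -> 1010
Step 2: G0=1(const) G1=(0+1>=1)=1 G2=(0+0>=1)=0 G3=G2=1 -> 1101
Step 3: G0=1(const) G1=(1+0>=1)=1 G2=(1+1>=1)=1 G3=G2=0 -> 1110
Step 4: G0=1(const) G1=(0+1>=1)=1 G2=(1+0>=1)=1 G3=G2=1 -> 1111
Step 5: G0=1(const) G1=(1+1>=1)=1 G2=(1+1>=1)=1 G3=G2=1 -> 1111
Step 6: G0=1(const) G1=(1+1>=1)=1 G2=(1+1>=1)=1 G3=G2=1 -> 1111
Step 7: G0=1(const) G1=(1+1>=1)=1 G2=(1+1>=1)=1 G3=G2=1 -> 1111

1111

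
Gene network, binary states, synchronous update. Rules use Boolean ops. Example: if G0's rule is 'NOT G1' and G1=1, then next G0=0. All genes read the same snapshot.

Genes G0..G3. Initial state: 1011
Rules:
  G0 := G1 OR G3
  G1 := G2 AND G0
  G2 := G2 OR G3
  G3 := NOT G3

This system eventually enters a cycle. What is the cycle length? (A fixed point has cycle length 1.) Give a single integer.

Step 0: 1011
Step 1: G0=G1|G3=0|1=1 G1=G2&G0=1&1=1 G2=G2|G3=1|1=1 G3=NOT G3=NOT 1=0 -> 1110
Step 2: G0=G1|G3=1|0=1 G1=G2&G0=1&1=1 G2=G2|G3=1|0=1 G3=NOT G3=NOT 0=1 -> 1111
Step 3: G0=G1|G3=1|1=1 G1=G2&G0=1&1=1 G2=G2|G3=1|1=1 G3=NOT G3=NOT 1=0 -> 1110
State from step 3 equals state from step 1 -> cycle length 2

Answer: 2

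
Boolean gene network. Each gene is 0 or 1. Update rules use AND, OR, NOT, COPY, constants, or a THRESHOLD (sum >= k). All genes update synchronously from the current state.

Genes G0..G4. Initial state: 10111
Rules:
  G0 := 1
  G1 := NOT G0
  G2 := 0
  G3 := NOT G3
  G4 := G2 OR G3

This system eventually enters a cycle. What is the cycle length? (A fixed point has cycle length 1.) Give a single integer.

Step 0: 10111
Step 1: G0=1(const) G1=NOT G0=NOT 1=0 G2=0(const) G3=NOT G3=NOT 1=0 G4=G2|G3=1|1=1 -> 10001
Step 2: G0=1(const) G1=NOT G0=NOT 1=0 G2=0(const) G3=NOT G3=NOT 0=1 G4=G2|G3=0|0=0 -> 10010
Step 3: G0=1(const) G1=NOT G0=NOT 1=0 G2=0(const) G3=NOT G3=NOT 1=0 G4=G2|G3=0|1=1 -> 10001
State from step 3 equals state from step 1 -> cycle length 2

Answer: 2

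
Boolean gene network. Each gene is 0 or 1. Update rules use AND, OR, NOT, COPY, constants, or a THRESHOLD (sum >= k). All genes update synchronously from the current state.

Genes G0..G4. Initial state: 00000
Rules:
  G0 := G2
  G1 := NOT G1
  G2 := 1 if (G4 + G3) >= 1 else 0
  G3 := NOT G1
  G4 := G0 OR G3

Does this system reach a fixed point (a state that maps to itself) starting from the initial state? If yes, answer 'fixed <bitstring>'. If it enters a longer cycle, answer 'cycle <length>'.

Step 0: 00000
Step 1: G0=G2=0 G1=NOT G1=NOT 0=1 G2=(0+0>=1)=0 G3=NOT G1=NOT 0=1 G4=G0|G3=0|0=0 -> 01010
Step 2: G0=G2=0 G1=NOT G1=NOT 1=0 G2=(0+1>=1)=1 G3=NOT G1=NOT 1=0 G4=G0|G3=0|1=1 -> 00101
Step 3: G0=G2=1 G1=NOT G1=NOT 0=1 G2=(1+0>=1)=1 G3=NOT G1=NOT 0=1 G4=G0|G3=0|0=0 -> 11110
Step 4: G0=G2=1 G1=NOT G1=NOT 1=0 G2=(0+1>=1)=1 G3=NOT G1=NOT 1=0 G4=G0|G3=1|1=1 -> 10101
Step 5: G0=G2=1 G1=NOT G1=NOT 0=1 G2=(1+0>=1)=1 G3=NOT G1=NOT 0=1 G4=G0|G3=1|0=1 -> 11111
Step 6: G0=G2=1 G1=NOT G1=NOT 1=0 G2=(1+1>=1)=1 G3=NOT G1=NOT 1=0 G4=G0|G3=1|1=1 -> 10101
Cycle of length 2 starting at step 4 -> no fixed point

Answer: cycle 2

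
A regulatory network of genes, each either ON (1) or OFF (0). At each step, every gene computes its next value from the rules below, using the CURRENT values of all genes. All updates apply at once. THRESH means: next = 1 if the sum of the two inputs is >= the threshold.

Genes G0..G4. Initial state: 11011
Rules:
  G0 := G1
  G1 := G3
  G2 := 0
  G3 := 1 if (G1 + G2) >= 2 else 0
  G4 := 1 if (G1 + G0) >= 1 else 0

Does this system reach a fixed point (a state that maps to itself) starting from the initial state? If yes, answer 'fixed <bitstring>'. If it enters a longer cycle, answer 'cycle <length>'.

Step 0: 11011
Step 1: G0=G1=1 G1=G3=1 G2=0(const) G3=(1+0>=2)=0 G4=(1+1>=1)=1 -> 11001
Step 2: G0=G1=1 G1=G3=0 G2=0(const) G3=(1+0>=2)=0 G4=(1+1>=1)=1 -> 10001
Step 3: G0=G1=0 G1=G3=0 G2=0(const) G3=(0+0>=2)=0 G4=(0+1>=1)=1 -> 00001
Step 4: G0=G1=0 G1=G3=0 G2=0(const) G3=(0+0>=2)=0 G4=(0+0>=1)=0 -> 00000
Step 5: G0=G1=0 G1=G3=0 G2=0(const) G3=(0+0>=2)=0 G4=(0+0>=1)=0 -> 00000
Fixed point reached at step 4: 00000

Answer: fixed 00000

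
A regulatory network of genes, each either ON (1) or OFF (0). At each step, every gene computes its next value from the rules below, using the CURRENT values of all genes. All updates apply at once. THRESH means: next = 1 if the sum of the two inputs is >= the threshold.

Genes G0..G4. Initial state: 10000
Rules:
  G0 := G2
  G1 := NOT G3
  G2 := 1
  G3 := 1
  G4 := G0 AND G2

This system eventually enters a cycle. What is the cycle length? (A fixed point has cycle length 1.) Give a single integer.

Answer: 1

Derivation:
Step 0: 10000
Step 1: G0=G2=0 G1=NOT G3=NOT 0=1 G2=1(const) G3=1(const) G4=G0&G2=1&0=0 -> 01110
Step 2: G0=G2=1 G1=NOT G3=NOT 1=0 G2=1(const) G3=1(const) G4=G0&G2=0&1=0 -> 10110
Step 3: G0=G2=1 G1=NOT G3=NOT 1=0 G2=1(const) G3=1(const) G4=G0&G2=1&1=1 -> 10111
Step 4: G0=G2=1 G1=NOT G3=NOT 1=0 G2=1(const) G3=1(const) G4=G0&G2=1&1=1 -> 10111
State from step 4 equals state from step 3 -> cycle length 1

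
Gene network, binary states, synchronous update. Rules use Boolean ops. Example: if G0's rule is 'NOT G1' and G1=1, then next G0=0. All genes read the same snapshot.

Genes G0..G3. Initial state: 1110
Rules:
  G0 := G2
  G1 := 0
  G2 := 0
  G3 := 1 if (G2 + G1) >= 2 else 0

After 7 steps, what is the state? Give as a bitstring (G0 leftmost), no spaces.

Step 1: G0=G2=1 G1=0(const) G2=0(const) G3=(1+1>=2)=1 -> 1001
Step 2: G0=G2=0 G1=0(const) G2=0(const) G3=(0+0>=2)=0 -> 0000
Step 3: G0=G2=0 G1=0(const) G2=0(const) G3=(0+0>=2)=0 -> 0000
Step 4: G0=G2=0 G1=0(const) G2=0(const) G3=(0+0>=2)=0 -> 0000
Step 5: G0=G2=0 G1=0(const) G2=0(const) G3=(0+0>=2)=0 -> 0000
Step 6: G0=G2=0 G1=0(const) G2=0(const) G3=(0+0>=2)=0 -> 0000
Step 7: G0=G2=0 G1=0(const) G2=0(const) G3=(0+0>=2)=0 -> 0000

0000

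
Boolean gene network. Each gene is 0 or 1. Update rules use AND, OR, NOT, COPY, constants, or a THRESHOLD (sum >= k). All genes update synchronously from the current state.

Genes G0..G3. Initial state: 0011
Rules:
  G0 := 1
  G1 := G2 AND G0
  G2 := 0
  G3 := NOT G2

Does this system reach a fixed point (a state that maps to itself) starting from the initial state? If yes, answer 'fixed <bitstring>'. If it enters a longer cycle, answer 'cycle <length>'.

Step 0: 0011
Step 1: G0=1(const) G1=G2&G0=1&0=0 G2=0(const) G3=NOT G2=NOT 1=0 -> 1000
Step 2: G0=1(const) G1=G2&G0=0&1=0 G2=0(const) G3=NOT G2=NOT 0=1 -> 1001
Step 3: G0=1(const) G1=G2&G0=0&1=0 G2=0(const) G3=NOT G2=NOT 0=1 -> 1001
Fixed point reached at step 2: 1001

Answer: fixed 1001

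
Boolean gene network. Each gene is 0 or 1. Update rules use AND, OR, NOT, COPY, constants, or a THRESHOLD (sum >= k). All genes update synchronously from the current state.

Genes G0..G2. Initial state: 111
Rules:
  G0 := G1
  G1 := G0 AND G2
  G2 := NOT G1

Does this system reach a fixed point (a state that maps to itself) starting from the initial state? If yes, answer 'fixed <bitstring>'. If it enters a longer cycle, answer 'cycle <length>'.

Step 0: 111
Step 1: G0=G1=1 G1=G0&G2=1&1=1 G2=NOT G1=NOT 1=0 -> 110
Step 2: G0=G1=1 G1=G0&G2=1&0=0 G2=NOT G1=NOT 1=0 -> 100
Step 3: G0=G1=0 G1=G0&G2=1&0=0 G2=NOT G1=NOT 0=1 -> 001
Step 4: G0=G1=0 G1=G0&G2=0&1=0 G2=NOT G1=NOT 0=1 -> 001
Fixed point reached at step 3: 001

Answer: fixed 001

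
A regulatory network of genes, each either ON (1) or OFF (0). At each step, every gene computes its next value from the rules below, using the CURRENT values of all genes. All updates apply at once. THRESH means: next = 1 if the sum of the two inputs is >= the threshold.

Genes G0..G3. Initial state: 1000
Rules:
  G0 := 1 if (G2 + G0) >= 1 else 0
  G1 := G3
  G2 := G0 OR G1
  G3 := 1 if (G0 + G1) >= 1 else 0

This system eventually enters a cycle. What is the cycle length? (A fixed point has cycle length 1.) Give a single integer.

Step 0: 1000
Step 1: G0=(0+1>=1)=1 G1=G3=0 G2=G0|G1=1|0=1 G3=(1+0>=1)=1 -> 1011
Step 2: G0=(1+1>=1)=1 G1=G3=1 G2=G0|G1=1|0=1 G3=(1+0>=1)=1 -> 1111
Step 3: G0=(1+1>=1)=1 G1=G3=1 G2=G0|G1=1|1=1 G3=(1+1>=1)=1 -> 1111
State from step 3 equals state from step 2 -> cycle length 1

Answer: 1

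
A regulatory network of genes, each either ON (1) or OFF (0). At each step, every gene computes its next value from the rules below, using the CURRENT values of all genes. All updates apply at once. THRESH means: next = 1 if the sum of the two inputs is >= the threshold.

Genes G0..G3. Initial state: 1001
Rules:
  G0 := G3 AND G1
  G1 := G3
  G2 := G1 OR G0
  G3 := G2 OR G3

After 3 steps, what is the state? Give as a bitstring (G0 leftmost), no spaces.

Step 1: G0=G3&G1=1&0=0 G1=G3=1 G2=G1|G0=0|1=1 G3=G2|G3=0|1=1 -> 0111
Step 2: G0=G3&G1=1&1=1 G1=G3=1 G2=G1|G0=1|0=1 G3=G2|G3=1|1=1 -> 1111
Step 3: G0=G3&G1=1&1=1 G1=G3=1 G2=G1|G0=1|1=1 G3=G2|G3=1|1=1 -> 1111

1111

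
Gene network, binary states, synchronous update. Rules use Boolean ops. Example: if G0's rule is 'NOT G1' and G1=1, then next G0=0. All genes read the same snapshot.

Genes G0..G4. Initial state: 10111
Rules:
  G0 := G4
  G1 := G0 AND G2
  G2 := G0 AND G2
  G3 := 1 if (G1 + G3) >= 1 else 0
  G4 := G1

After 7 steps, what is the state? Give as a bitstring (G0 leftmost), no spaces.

Step 1: G0=G4=1 G1=G0&G2=1&1=1 G2=G0&G2=1&1=1 G3=(0+1>=1)=1 G4=G1=0 -> 11110
Step 2: G0=G4=0 G1=G0&G2=1&1=1 G2=G0&G2=1&1=1 G3=(1+1>=1)=1 G4=G1=1 -> 01111
Step 3: G0=G4=1 G1=G0&G2=0&1=0 G2=G0&G2=0&1=0 G3=(1+1>=1)=1 G4=G1=1 -> 10011
Step 4: G0=G4=1 G1=G0&G2=1&0=0 G2=G0&G2=1&0=0 G3=(0+1>=1)=1 G4=G1=0 -> 10010
Step 5: G0=G4=0 G1=G0&G2=1&0=0 G2=G0&G2=1&0=0 G3=(0+1>=1)=1 G4=G1=0 -> 00010
Step 6: G0=G4=0 G1=G0&G2=0&0=0 G2=G0&G2=0&0=0 G3=(0+1>=1)=1 G4=G1=0 -> 00010
Step 7: G0=G4=0 G1=G0&G2=0&0=0 G2=G0&G2=0&0=0 G3=(0+1>=1)=1 G4=G1=0 -> 00010

00010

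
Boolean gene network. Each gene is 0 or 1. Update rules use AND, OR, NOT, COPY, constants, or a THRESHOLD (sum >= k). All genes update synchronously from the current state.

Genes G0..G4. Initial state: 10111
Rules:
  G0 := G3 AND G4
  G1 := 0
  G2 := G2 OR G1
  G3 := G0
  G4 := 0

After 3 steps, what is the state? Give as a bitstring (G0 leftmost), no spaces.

Step 1: G0=G3&G4=1&1=1 G1=0(const) G2=G2|G1=1|0=1 G3=G0=1 G4=0(const) -> 10110
Step 2: G0=G3&G4=1&0=0 G1=0(const) G2=G2|G1=1|0=1 G3=G0=1 G4=0(const) -> 00110
Step 3: G0=G3&G4=1&0=0 G1=0(const) G2=G2|G1=1|0=1 G3=G0=0 G4=0(const) -> 00100

00100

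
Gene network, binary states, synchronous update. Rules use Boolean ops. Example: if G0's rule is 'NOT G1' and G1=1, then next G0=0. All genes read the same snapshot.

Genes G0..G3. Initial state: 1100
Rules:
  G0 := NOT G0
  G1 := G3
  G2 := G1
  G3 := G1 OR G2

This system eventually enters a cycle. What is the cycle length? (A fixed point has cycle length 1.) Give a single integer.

Step 0: 1100
Step 1: G0=NOT G0=NOT 1=0 G1=G3=0 G2=G1=1 G3=G1|G2=1|0=1 -> 0011
Step 2: G0=NOT G0=NOT 0=1 G1=G3=1 G2=G1=0 G3=G1|G2=0|1=1 -> 1101
Step 3: G0=NOT G0=NOT 1=0 G1=G3=1 G2=G1=1 G3=G1|G2=1|0=1 -> 0111
Step 4: G0=NOT G0=NOT 0=1 G1=G3=1 G2=G1=1 G3=G1|G2=1|1=1 -> 1111
Step 5: G0=NOT G0=NOT 1=0 G1=G3=1 G2=G1=1 G3=G1|G2=1|1=1 -> 0111
State from step 5 equals state from step 3 -> cycle length 2

Answer: 2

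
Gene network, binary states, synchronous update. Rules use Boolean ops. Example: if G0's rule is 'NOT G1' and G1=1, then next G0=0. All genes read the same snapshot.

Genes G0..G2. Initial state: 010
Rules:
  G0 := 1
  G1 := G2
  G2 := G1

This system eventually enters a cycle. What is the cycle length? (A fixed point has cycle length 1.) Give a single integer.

Answer: 2

Derivation:
Step 0: 010
Step 1: G0=1(const) G1=G2=0 G2=G1=1 -> 101
Step 2: G0=1(const) G1=G2=1 G2=G1=0 -> 110
Step 3: G0=1(const) G1=G2=0 G2=G1=1 -> 101
State from step 3 equals state from step 1 -> cycle length 2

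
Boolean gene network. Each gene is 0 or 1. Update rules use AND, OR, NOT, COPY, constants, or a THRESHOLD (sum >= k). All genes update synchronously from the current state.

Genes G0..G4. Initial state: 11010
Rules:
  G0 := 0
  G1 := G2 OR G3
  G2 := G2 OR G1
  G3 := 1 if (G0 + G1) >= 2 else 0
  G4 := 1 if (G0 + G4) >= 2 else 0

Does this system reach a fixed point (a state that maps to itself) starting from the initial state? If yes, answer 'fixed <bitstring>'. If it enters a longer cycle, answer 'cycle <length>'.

Step 0: 11010
Step 1: G0=0(const) G1=G2|G3=0|1=1 G2=G2|G1=0|1=1 G3=(1+1>=2)=1 G4=(1+0>=2)=0 -> 01110
Step 2: G0=0(const) G1=G2|G3=1|1=1 G2=G2|G1=1|1=1 G3=(0+1>=2)=0 G4=(0+0>=2)=0 -> 01100
Step 3: G0=0(const) G1=G2|G3=1|0=1 G2=G2|G1=1|1=1 G3=(0+1>=2)=0 G4=(0+0>=2)=0 -> 01100
Fixed point reached at step 2: 01100

Answer: fixed 01100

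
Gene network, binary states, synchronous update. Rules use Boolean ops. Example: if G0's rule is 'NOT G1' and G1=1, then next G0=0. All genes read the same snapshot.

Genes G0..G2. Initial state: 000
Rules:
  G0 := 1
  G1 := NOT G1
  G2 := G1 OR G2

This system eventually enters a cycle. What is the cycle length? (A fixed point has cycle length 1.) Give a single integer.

Step 0: 000
Step 1: G0=1(const) G1=NOT G1=NOT 0=1 G2=G1|G2=0|0=0 -> 110
Step 2: G0=1(const) G1=NOT G1=NOT 1=0 G2=G1|G2=1|0=1 -> 101
Step 3: G0=1(const) G1=NOT G1=NOT 0=1 G2=G1|G2=0|1=1 -> 111
Step 4: G0=1(const) G1=NOT G1=NOT 1=0 G2=G1|G2=1|1=1 -> 101
State from step 4 equals state from step 2 -> cycle length 2

Answer: 2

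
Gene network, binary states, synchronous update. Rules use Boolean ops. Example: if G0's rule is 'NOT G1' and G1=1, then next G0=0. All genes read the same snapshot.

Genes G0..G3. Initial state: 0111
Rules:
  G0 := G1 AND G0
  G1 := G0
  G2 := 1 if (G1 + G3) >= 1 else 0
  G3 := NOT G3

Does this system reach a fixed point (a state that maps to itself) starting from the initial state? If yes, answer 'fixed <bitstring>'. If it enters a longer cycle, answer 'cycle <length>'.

Answer: cycle 2

Derivation:
Step 0: 0111
Step 1: G0=G1&G0=1&0=0 G1=G0=0 G2=(1+1>=1)=1 G3=NOT G3=NOT 1=0 -> 0010
Step 2: G0=G1&G0=0&0=0 G1=G0=0 G2=(0+0>=1)=0 G3=NOT G3=NOT 0=1 -> 0001
Step 3: G0=G1&G0=0&0=0 G1=G0=0 G2=(0+1>=1)=1 G3=NOT G3=NOT 1=0 -> 0010
Cycle of length 2 starting at step 1 -> no fixed point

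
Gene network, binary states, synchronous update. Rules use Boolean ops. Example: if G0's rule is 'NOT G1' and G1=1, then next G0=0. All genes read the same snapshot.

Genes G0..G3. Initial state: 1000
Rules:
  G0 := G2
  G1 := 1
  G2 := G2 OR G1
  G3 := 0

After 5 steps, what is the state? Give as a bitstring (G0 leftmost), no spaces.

Step 1: G0=G2=0 G1=1(const) G2=G2|G1=0|0=0 G3=0(const) -> 0100
Step 2: G0=G2=0 G1=1(const) G2=G2|G1=0|1=1 G3=0(const) -> 0110
Step 3: G0=G2=1 G1=1(const) G2=G2|G1=1|1=1 G3=0(const) -> 1110
Step 4: G0=G2=1 G1=1(const) G2=G2|G1=1|1=1 G3=0(const) -> 1110
Step 5: G0=G2=1 G1=1(const) G2=G2|G1=1|1=1 G3=0(const) -> 1110

1110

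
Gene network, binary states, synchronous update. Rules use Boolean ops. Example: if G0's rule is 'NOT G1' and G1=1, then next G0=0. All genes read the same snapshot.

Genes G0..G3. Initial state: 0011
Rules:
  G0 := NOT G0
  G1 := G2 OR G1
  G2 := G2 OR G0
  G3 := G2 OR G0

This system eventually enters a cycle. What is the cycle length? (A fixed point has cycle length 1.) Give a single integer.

Step 0: 0011
Step 1: G0=NOT G0=NOT 0=1 G1=G2|G1=1|0=1 G2=G2|G0=1|0=1 G3=G2|G0=1|0=1 -> 1111
Step 2: G0=NOT G0=NOT 1=0 G1=G2|G1=1|1=1 G2=G2|G0=1|1=1 G3=G2|G0=1|1=1 -> 0111
Step 3: G0=NOT G0=NOT 0=1 G1=G2|G1=1|1=1 G2=G2|G0=1|0=1 G3=G2|G0=1|0=1 -> 1111
State from step 3 equals state from step 1 -> cycle length 2

Answer: 2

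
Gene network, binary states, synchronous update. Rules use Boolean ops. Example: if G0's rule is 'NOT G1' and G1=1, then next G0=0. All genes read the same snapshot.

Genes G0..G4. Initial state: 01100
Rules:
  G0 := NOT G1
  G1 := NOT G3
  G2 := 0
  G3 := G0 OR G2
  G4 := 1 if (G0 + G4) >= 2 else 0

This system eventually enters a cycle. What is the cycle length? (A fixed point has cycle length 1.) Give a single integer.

Answer: 3

Derivation:
Step 0: 01100
Step 1: G0=NOT G1=NOT 1=0 G1=NOT G3=NOT 0=1 G2=0(const) G3=G0|G2=0|1=1 G4=(0+0>=2)=0 -> 01010
Step 2: G0=NOT G1=NOT 1=0 G1=NOT G3=NOT 1=0 G2=0(const) G3=G0|G2=0|0=0 G4=(0+0>=2)=0 -> 00000
Step 3: G0=NOT G1=NOT 0=1 G1=NOT G3=NOT 0=1 G2=0(const) G3=G0|G2=0|0=0 G4=(0+0>=2)=0 -> 11000
Step 4: G0=NOT G1=NOT 1=0 G1=NOT G3=NOT 0=1 G2=0(const) G3=G0|G2=1|0=1 G4=(1+0>=2)=0 -> 01010
State from step 4 equals state from step 1 -> cycle length 3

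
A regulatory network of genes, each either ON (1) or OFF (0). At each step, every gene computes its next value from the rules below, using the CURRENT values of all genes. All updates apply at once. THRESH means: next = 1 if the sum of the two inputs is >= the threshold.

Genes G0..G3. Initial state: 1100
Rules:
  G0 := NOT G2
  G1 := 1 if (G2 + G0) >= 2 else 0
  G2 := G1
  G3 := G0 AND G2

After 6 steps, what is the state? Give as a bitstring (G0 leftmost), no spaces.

Step 1: G0=NOT G2=NOT 0=1 G1=(0+1>=2)=0 G2=G1=1 G3=G0&G2=1&0=0 -> 1010
Step 2: G0=NOT G2=NOT 1=0 G1=(1+1>=2)=1 G2=G1=0 G3=G0&G2=1&1=1 -> 0101
Step 3: G0=NOT G2=NOT 0=1 G1=(0+0>=2)=0 G2=G1=1 G3=G0&G2=0&0=0 -> 1010
Step 4: G0=NOT G2=NOT 1=0 G1=(1+1>=2)=1 G2=G1=0 G3=G0&G2=1&1=1 -> 0101
Step 5: G0=NOT G2=NOT 0=1 G1=(0+0>=2)=0 G2=G1=1 G3=G0&G2=0&0=0 -> 1010
Step 6: G0=NOT G2=NOT 1=0 G1=(1+1>=2)=1 G2=G1=0 G3=G0&G2=1&1=1 -> 0101

0101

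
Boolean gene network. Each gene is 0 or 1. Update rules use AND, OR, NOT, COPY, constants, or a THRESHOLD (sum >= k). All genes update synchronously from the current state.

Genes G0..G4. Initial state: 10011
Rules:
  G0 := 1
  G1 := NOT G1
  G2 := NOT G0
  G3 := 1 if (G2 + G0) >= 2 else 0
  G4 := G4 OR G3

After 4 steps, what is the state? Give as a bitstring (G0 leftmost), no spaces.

Step 1: G0=1(const) G1=NOT G1=NOT 0=1 G2=NOT G0=NOT 1=0 G3=(0+1>=2)=0 G4=G4|G3=1|1=1 -> 11001
Step 2: G0=1(const) G1=NOT G1=NOT 1=0 G2=NOT G0=NOT 1=0 G3=(0+1>=2)=0 G4=G4|G3=1|0=1 -> 10001
Step 3: G0=1(const) G1=NOT G1=NOT 0=1 G2=NOT G0=NOT 1=0 G3=(0+1>=2)=0 G4=G4|G3=1|0=1 -> 11001
Step 4: G0=1(const) G1=NOT G1=NOT 1=0 G2=NOT G0=NOT 1=0 G3=(0+1>=2)=0 G4=G4|G3=1|0=1 -> 10001

10001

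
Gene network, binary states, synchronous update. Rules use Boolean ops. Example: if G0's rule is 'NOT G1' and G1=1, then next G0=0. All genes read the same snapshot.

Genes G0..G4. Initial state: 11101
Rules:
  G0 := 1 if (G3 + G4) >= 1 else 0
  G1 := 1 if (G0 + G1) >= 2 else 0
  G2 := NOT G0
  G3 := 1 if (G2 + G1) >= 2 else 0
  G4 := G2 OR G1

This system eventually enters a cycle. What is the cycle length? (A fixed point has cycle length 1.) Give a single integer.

Step 0: 11101
Step 1: G0=(0+1>=1)=1 G1=(1+1>=2)=1 G2=NOT G0=NOT 1=0 G3=(1+1>=2)=1 G4=G2|G1=1|1=1 -> 11011
Step 2: G0=(1+1>=1)=1 G1=(1+1>=2)=1 G2=NOT G0=NOT 1=0 G3=(0+1>=2)=0 G4=G2|G1=0|1=1 -> 11001
Step 3: G0=(0+1>=1)=1 G1=(1+1>=2)=1 G2=NOT G0=NOT 1=0 G3=(0+1>=2)=0 G4=G2|G1=0|1=1 -> 11001
State from step 3 equals state from step 2 -> cycle length 1

Answer: 1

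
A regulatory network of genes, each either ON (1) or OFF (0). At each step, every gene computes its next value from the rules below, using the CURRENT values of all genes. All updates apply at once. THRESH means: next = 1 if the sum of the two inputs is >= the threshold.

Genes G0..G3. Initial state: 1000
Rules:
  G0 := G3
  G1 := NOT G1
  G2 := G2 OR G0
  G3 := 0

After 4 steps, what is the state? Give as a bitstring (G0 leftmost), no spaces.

Step 1: G0=G3=0 G1=NOT G1=NOT 0=1 G2=G2|G0=0|1=1 G3=0(const) -> 0110
Step 2: G0=G3=0 G1=NOT G1=NOT 1=0 G2=G2|G0=1|0=1 G3=0(const) -> 0010
Step 3: G0=G3=0 G1=NOT G1=NOT 0=1 G2=G2|G0=1|0=1 G3=0(const) -> 0110
Step 4: G0=G3=0 G1=NOT G1=NOT 1=0 G2=G2|G0=1|0=1 G3=0(const) -> 0010

0010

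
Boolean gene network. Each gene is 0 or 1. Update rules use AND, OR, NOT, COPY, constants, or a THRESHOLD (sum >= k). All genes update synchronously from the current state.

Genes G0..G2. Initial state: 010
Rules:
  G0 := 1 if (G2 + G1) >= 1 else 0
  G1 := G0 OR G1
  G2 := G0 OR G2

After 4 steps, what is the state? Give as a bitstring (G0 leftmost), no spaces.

Step 1: G0=(0+1>=1)=1 G1=G0|G1=0|1=1 G2=G0|G2=0|0=0 -> 110
Step 2: G0=(0+1>=1)=1 G1=G0|G1=1|1=1 G2=G0|G2=1|0=1 -> 111
Step 3: G0=(1+1>=1)=1 G1=G0|G1=1|1=1 G2=G0|G2=1|1=1 -> 111
Step 4: G0=(1+1>=1)=1 G1=G0|G1=1|1=1 G2=G0|G2=1|1=1 -> 111

111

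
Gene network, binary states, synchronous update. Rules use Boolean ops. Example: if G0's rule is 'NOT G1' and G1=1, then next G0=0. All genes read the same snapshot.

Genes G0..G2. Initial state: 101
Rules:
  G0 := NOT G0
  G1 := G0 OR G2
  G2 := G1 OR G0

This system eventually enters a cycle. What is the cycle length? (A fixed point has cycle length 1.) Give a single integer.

Answer: 2

Derivation:
Step 0: 101
Step 1: G0=NOT G0=NOT 1=0 G1=G0|G2=1|1=1 G2=G1|G0=0|1=1 -> 011
Step 2: G0=NOT G0=NOT 0=1 G1=G0|G2=0|1=1 G2=G1|G0=1|0=1 -> 111
Step 3: G0=NOT G0=NOT 1=0 G1=G0|G2=1|1=1 G2=G1|G0=1|1=1 -> 011
State from step 3 equals state from step 1 -> cycle length 2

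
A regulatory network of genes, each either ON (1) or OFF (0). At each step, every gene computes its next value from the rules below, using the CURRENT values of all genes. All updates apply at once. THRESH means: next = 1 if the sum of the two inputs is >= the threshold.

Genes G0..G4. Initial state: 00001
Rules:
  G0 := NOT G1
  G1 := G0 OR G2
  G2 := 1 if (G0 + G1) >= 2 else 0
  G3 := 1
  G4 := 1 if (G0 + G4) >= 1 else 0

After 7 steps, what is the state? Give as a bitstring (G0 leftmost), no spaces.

Step 1: G0=NOT G1=NOT 0=1 G1=G0|G2=0|0=0 G2=(0+0>=2)=0 G3=1(const) G4=(0+1>=1)=1 -> 10011
Step 2: G0=NOT G1=NOT 0=1 G1=G0|G2=1|0=1 G2=(1+0>=2)=0 G3=1(const) G4=(1+1>=1)=1 -> 11011
Step 3: G0=NOT G1=NOT 1=0 G1=G0|G2=1|0=1 G2=(1+1>=2)=1 G3=1(const) G4=(1+1>=1)=1 -> 01111
Step 4: G0=NOT G1=NOT 1=0 G1=G0|G2=0|1=1 G2=(0+1>=2)=0 G3=1(const) G4=(0+1>=1)=1 -> 01011
Step 5: G0=NOT G1=NOT 1=0 G1=G0|G2=0|0=0 G2=(0+1>=2)=0 G3=1(const) G4=(0+1>=1)=1 -> 00011
Step 6: G0=NOT G1=NOT 0=1 G1=G0|G2=0|0=0 G2=(0+0>=2)=0 G3=1(const) G4=(0+1>=1)=1 -> 10011
Step 7: G0=NOT G1=NOT 0=1 G1=G0|G2=1|0=1 G2=(1+0>=2)=0 G3=1(const) G4=(1+1>=1)=1 -> 11011

11011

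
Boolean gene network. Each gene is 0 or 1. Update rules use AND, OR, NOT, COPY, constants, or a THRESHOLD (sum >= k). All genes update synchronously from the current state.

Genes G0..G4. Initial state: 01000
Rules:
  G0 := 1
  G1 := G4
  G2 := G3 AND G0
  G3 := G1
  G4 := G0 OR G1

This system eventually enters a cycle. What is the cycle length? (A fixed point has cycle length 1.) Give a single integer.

Step 0: 01000
Step 1: G0=1(const) G1=G4=0 G2=G3&G0=0&0=0 G3=G1=1 G4=G0|G1=0|1=1 -> 10011
Step 2: G0=1(const) G1=G4=1 G2=G3&G0=1&1=1 G3=G1=0 G4=G0|G1=1|0=1 -> 11101
Step 3: G0=1(const) G1=G4=1 G2=G3&G0=0&1=0 G3=G1=1 G4=G0|G1=1|1=1 -> 11011
Step 4: G0=1(const) G1=G4=1 G2=G3&G0=1&1=1 G3=G1=1 G4=G0|G1=1|1=1 -> 11111
Step 5: G0=1(const) G1=G4=1 G2=G3&G0=1&1=1 G3=G1=1 G4=G0|G1=1|1=1 -> 11111
State from step 5 equals state from step 4 -> cycle length 1

Answer: 1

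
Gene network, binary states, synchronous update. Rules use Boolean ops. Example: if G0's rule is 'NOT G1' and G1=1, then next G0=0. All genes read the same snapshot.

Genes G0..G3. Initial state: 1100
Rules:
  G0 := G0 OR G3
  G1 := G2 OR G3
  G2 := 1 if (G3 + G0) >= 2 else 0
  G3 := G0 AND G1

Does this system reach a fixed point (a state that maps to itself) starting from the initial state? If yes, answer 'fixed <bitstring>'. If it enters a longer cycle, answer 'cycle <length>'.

Answer: fixed 1111

Derivation:
Step 0: 1100
Step 1: G0=G0|G3=1|0=1 G1=G2|G3=0|0=0 G2=(0+1>=2)=0 G3=G0&G1=1&1=1 -> 1001
Step 2: G0=G0|G3=1|1=1 G1=G2|G3=0|1=1 G2=(1+1>=2)=1 G3=G0&G1=1&0=0 -> 1110
Step 3: G0=G0|G3=1|0=1 G1=G2|G3=1|0=1 G2=(0+1>=2)=0 G3=G0&G1=1&1=1 -> 1101
Step 4: G0=G0|G3=1|1=1 G1=G2|G3=0|1=1 G2=(1+1>=2)=1 G3=G0&G1=1&1=1 -> 1111
Step 5: G0=G0|G3=1|1=1 G1=G2|G3=1|1=1 G2=(1+1>=2)=1 G3=G0&G1=1&1=1 -> 1111
Fixed point reached at step 4: 1111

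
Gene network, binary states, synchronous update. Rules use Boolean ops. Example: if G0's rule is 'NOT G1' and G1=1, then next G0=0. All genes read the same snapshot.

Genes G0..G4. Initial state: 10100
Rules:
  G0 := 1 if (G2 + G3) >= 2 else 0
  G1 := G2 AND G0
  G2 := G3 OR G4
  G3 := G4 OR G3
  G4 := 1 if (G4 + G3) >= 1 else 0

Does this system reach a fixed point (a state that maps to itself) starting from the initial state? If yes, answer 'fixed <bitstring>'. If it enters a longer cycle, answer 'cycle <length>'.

Step 0: 10100
Step 1: G0=(1+0>=2)=0 G1=G2&G0=1&1=1 G2=G3|G4=0|0=0 G3=G4|G3=0|0=0 G4=(0+0>=1)=0 -> 01000
Step 2: G0=(0+0>=2)=0 G1=G2&G0=0&0=0 G2=G3|G4=0|0=0 G3=G4|G3=0|0=0 G4=(0+0>=1)=0 -> 00000
Step 3: G0=(0+0>=2)=0 G1=G2&G0=0&0=0 G2=G3|G4=0|0=0 G3=G4|G3=0|0=0 G4=(0+0>=1)=0 -> 00000
Fixed point reached at step 2: 00000

Answer: fixed 00000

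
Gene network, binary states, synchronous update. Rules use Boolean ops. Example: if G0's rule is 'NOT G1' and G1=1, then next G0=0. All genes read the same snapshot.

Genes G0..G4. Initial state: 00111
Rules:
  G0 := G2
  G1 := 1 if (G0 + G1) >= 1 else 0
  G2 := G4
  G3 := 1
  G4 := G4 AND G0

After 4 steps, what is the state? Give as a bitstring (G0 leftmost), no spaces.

Step 1: G0=G2=1 G1=(0+0>=1)=0 G2=G4=1 G3=1(const) G4=G4&G0=1&0=0 -> 10110
Step 2: G0=G2=1 G1=(1+0>=1)=1 G2=G4=0 G3=1(const) G4=G4&G0=0&1=0 -> 11010
Step 3: G0=G2=0 G1=(1+1>=1)=1 G2=G4=0 G3=1(const) G4=G4&G0=0&1=0 -> 01010
Step 4: G0=G2=0 G1=(0+1>=1)=1 G2=G4=0 G3=1(const) G4=G4&G0=0&0=0 -> 01010

01010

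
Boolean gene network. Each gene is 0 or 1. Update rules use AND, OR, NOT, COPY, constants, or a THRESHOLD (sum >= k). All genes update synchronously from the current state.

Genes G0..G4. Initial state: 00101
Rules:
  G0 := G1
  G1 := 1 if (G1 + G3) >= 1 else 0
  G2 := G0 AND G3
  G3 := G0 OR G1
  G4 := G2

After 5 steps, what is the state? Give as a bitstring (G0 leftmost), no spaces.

Step 1: G0=G1=0 G1=(0+0>=1)=0 G2=G0&G3=0&0=0 G3=G0|G1=0|0=0 G4=G2=1 -> 00001
Step 2: G0=G1=0 G1=(0+0>=1)=0 G2=G0&G3=0&0=0 G3=G0|G1=0|0=0 G4=G2=0 -> 00000
Step 3: G0=G1=0 G1=(0+0>=1)=0 G2=G0&G3=0&0=0 G3=G0|G1=0|0=0 G4=G2=0 -> 00000
Step 4: G0=G1=0 G1=(0+0>=1)=0 G2=G0&G3=0&0=0 G3=G0|G1=0|0=0 G4=G2=0 -> 00000
Step 5: G0=G1=0 G1=(0+0>=1)=0 G2=G0&G3=0&0=0 G3=G0|G1=0|0=0 G4=G2=0 -> 00000

00000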